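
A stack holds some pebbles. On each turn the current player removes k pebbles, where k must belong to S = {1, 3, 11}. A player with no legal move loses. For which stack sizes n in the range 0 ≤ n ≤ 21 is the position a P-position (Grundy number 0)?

0, 2, 4, 6, 8, 10, 12, 14, 16, 18, 20

n :  0  1  2  3  4  5  6  7  8  9 10 11 12 13 14 15 16 17 18 19 20 21
G :  0  1  0  1  0  1  0  1  0  1  0  1  0  1  0  1  0  1  0  1  0  1
P-positions are exactly the n with G(n) = 0.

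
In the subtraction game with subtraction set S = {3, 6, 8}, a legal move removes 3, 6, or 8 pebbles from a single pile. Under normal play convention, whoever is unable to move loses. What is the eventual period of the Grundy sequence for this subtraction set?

11

G(0) = 0
G(1) = mex{} = 0
G(2) = mex{} = 0
G(3) = mex{0} = 1
G(4) = mex{0} = 1
G(5) = mex{0} = 1
G(6) = mex{1,0} = 2
G(7) = mex{1,0} = 2
G(8) = mex{1,0,0} = 2
G(9) = mex{2,1,0} = 3
G(10) = mex{2,1,0} = 3
G(11) = mex{2,1,1} = 0
G(12) = mex{3,2,1} = 0
G(13) = mex{3,2,1} = 0
G(14) = mex{0,2,2} = 1
G(15) = mex{0,3,2} = 1
G(16) = mex{0,3,2} = 1
G(17) = mex{1,0,3} = 2
G(18) = mex{1,0,3} = 2
G(19) = mex{1,0,0} = 2
G(20) = mex{2,1,0} = 3
G(21) = mex{2,1,0} = 3
G(22) = mex{2,1,1} = 0
G(23) = mex{3,2,1} = 0
G(n+11) = G(n) holds for n = 0,…,7 (a full window of length max(S) = 8), so the sequence is purely periodic with period 11.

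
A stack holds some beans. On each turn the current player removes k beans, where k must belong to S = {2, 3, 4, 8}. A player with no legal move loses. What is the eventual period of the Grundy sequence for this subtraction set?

n :  0  1  2  3  4  5  6  7  8  9 10 11 12 13 14 15
G :  0  0  1  1  2  2  0  0  1  1  2  2  0  0  1  1
G(n+6) = G(n) holds for n = 0,…,7 (a full window of length max(S) = 8), so the sequence is purely periodic with period 6.

6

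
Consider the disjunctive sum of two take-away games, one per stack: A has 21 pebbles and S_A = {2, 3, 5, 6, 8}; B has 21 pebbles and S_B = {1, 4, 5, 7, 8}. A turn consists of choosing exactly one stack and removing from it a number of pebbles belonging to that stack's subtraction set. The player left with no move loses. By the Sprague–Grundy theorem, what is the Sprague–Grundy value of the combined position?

Stack A, S = {2, 3, 5, 6, 8}:
n :  0  1  2  3  4  5  6  7  8  9 10 11 12 13 14 15 16 17 18 19 20 21
G :  0  0  1  1  2  2  3  3  4  4  0  0  1  1  2  2  3  3  4  4  0  0
G_A(21) = 0.
Stack B, S = {1, 4, 5, 7, 8}:
G(0) = 0
G(1) = mex{0} = 1
G(2) = mex{1} = 0
G(3) = mex{0} = 1
G(4) = mex{1,0} = 2
G(5) = mex{2,1,0} = 3
G(6) = mex{3,0,1} = 2
G(7) = mex{2,1,0,0} = 3
G(8) = mex{3,2,1,1,0} = 4
G(9) = mex{4,3,2,0,1} = 5
G(10) = mex{5,2,3,1,0} = 4
G(11) = mex{4,3,2,2,1} = 0
G(12) = mex{0,4,3,3,2} = 1
G(13) = mex{1,5,4,2,3} = 0
G(14) = mex{0,4,5,3,2} = 1
G(15) = mex{1,0,4,4,3} = 2
G(16) = mex{2,1,0,5,4} = 3
G(17) = mex{3,0,1,4,5} = 2
G(18) = mex{2,1,0,0,4} = 3
G(19) = mex{3,2,1,1,0} = 4
G(20) = mex{4,3,2,0,1} = 5
G(21) = mex{5,2,3,1,0} = 4
G_B(21) = 4.
Combined Grundy value = 0 ⊕ 4 = 4.

4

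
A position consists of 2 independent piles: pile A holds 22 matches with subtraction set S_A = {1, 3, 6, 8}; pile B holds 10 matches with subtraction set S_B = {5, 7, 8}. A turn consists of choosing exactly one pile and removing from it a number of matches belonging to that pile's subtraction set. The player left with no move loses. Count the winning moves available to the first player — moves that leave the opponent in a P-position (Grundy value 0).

Pile A, S = {1, 3, 6, 8}:
n :  0  1  2  3  4  5  6  7  8  9 10 11 12 13 14 15 16 17 18 19 20 21 22
G :  0  1  0  1  0  1  2  3  2  0  1  0  1  0  1  2  3  2  0  1  0  1  0
G_A(22) = 0.
Pile B, S = {5, 7, 8}:
n :  0  1  2  3  4  5  6  7  8  9 10
G :  0  0  0  0  0  1  1  1  1  1  2
G_B(10) = 2.
Combined Grundy value = 0 ⊕ 2 = 2.
A winning move leaves total XOR = 0, i.e. changes one component's Grundy value g to g ⊕ X where X is the current total.
Pile A: need g' = 0⊕2 = 2. Options: 22−1→G=1, 22−3→G=1, 22−6→G=3, 22−8→G=1. Hits: 0.
Pile B: need g' = 2⊕2 = 0. Options: 10−5→G=1, 10−7→G=0, 10−8→G=0. Hits: 2.

2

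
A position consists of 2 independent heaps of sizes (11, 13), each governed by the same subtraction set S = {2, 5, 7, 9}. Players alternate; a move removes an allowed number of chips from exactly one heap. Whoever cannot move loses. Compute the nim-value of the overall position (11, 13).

All heaps use S = {2, 5, 7, 9}:
G(0) = 0
G(1) = mex{} = 0
G(2) = mex{0} = 1
G(3) = mex{0} = 1
G(4) = mex{1} = 0
G(5) = mex{1,0} = 2
G(6) = mex{0,0} = 1
G(7) = mex{2,1,0} = 3
G(8) = mex{1,1,0} = 2
G(9) = mex{3,0,1,0} = 2
G(10) = mex{2,2,1,0} = 3
G(11) = mex{2,1,0,1} = 3
G(12) = mex{3,3,2,1} = 0
G(13) = mex{3,2,1,0} = 4
Heap A: G(11) = 3.
Heap B: G(13) = 4.
Combined Grundy value = 3 ⊕ 4 = 7.

7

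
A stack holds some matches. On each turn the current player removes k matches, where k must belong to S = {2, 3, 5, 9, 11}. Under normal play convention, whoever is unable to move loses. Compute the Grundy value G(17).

1

G(0) = 0
G(1) = mex{} = 0
G(2) = mex{0} = 1
G(3) = mex{0,0} = 1
G(4) = mex{1,0} = 2
G(5) = mex{1,1,0} = 2
G(6) = mex{2,1,0} = 3
G(7) = mex{2,2,1} = 0
G(8) = mex{3,2,1} = 0
G(9) = mex{0,3,2,0} = 1
G(10) = mex{0,0,2,0} = 1
G(11) = mex{1,0,3,1,0} = 2
G(12) = mex{1,1,0,1,0} = 2
G(13) = mex{2,1,0,2,1} = 3
G(14) = mex{2,2,1,2,1} = 0
G(15) = mex{3,2,1,3,2} = 0
G(16) = mex{0,3,2,0,2} = 1
G(17) = mex{0,0,2,0,3} = 1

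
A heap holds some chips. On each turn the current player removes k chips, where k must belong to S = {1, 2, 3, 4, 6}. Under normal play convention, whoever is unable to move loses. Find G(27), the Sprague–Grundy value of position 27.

2

n :  0  1  2  3  4  5  6  7  8  9 10 11 12 13 14 15 16 17 18 19 20 21 22 23 24 25 26 27
G :  0  1  2  3  4  0  1  2  3  4  0  1  2  3  4  0  1  2  3  4  0  1  2  3  4  0  1  2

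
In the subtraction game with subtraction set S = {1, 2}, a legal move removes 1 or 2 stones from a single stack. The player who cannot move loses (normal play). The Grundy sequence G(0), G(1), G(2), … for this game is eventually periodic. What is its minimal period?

3

n :  0  1  2  3  4  5  6  7  8  9 10 11 12 13 14
G :  0  1  2  0  1  2  0  1  2  0  1  2  0  1  2
G(n+3) = G(n) holds for n = 0,…,1 (a full window of length max(S) = 2), so the sequence is purely periodic with period 3.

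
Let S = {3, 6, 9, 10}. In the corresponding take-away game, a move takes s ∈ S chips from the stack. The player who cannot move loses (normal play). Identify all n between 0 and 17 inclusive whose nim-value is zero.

0, 1, 2, 13, 14, 15

n :  0  1  2  3  4  5  6  7  8  9 10 11 12 13 14 15 16 17
G :  0  0  0  1  1  1  2  2  2  3  3  3  4  0  0  0  1  1
P-positions are exactly the n with G(n) = 0.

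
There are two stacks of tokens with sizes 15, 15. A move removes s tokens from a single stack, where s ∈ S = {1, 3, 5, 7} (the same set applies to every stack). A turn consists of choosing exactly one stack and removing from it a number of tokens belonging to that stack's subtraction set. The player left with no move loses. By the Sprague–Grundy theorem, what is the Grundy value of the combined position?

All stacks use S = {1, 3, 5, 7}:
G(0) = 0
G(1) = mex{0} = 1
G(2) = mex{1} = 0
G(3) = mex{0,0} = 1
G(4) = mex{1,1} = 0
G(5) = mex{0,0,0} = 1
G(6) = mex{1,1,1} = 0
G(7) = mex{0,0,0,0} = 1
G(8) = mex{1,1,1,1} = 0
G(9) = mex{0,0,0,0} = 1
G(10) = mex{1,1,1,1} = 0
G(11) = mex{0,0,0,0} = 1
G(12) = mex{1,1,1,1} = 0
G(13) = mex{0,0,0,0} = 1
G(14) = mex{1,1,1,1} = 0
G(15) = mex{0,0,0,0} = 1
Stack A: G(15) = 1.
Stack B: G(15) = 1.
Combined Grundy value = 1 ⊕ 1 = 0.

0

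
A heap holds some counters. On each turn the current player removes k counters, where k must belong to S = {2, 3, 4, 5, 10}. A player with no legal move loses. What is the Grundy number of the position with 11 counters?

2

G(0) = 0
G(1) = mex{} = 0
G(2) = mex{0} = 1
G(3) = mex{0,0} = 1
G(4) = mex{1,0,0} = 2
G(5) = mex{1,1,0,0} = 2
G(6) = mex{2,1,1,0} = 3
G(7) = mex{2,2,1,1} = 0
G(8) = mex{3,2,2,1} = 0
G(9) = mex{0,3,2,2} = 1
G(10) = mex{0,0,3,2,0} = 1
G(11) = mex{1,0,0,3,0} = 2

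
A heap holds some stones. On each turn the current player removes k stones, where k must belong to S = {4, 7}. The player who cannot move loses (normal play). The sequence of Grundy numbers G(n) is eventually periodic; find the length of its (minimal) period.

n :  0  1  2  3  4  5  6  7  8  9 10 11 12 13 14 15 16 17 18 19 20 21 22 23
G :  0  0  0  0  1  1  1  1  2  2  2  0  0  0  0  1  1  1  1  2  2  2  0  0
G(n+11) = G(n) holds for n = 0,…,6 (a full window of length max(S) = 7), so the sequence is purely periodic with period 11.

11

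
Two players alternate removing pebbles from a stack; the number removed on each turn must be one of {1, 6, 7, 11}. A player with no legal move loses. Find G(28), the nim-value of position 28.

G(0) = 0
G(1) = mex{0} = 1
G(2) = mex{1} = 0
G(3) = mex{0} = 1
G(4) = mex{1} = 0
G(5) = mex{0} = 1
G(6) = mex{1,0} = 2
G(7) = mex{2,1,0} = 3
G(8) = mex{3,0,1} = 2
G(9) = mex{2,1,0} = 3
G(10) = mex{3,0,1} = 2
G(11) = mex{2,1,0,0} = 3
G(12) = mex{3,2,1,1} = 0
G(13) = mex{0,3,2,0} = 1
G(14) = mex{1,2,3,1} = 0
G(15) = mex{0,3,2,0} = 1
G(16) = mex{1,2,3,1} = 0
G(17) = mex{0,3,2,2} = 1
G(18) = mex{1,0,3,3} = 2
G(19) = mex{2,1,0,2} = 3
G(20) = mex{3,0,1,3} = 2
G(21) = mex{2,1,0,2} = 3
G(22) = mex{3,0,1,3} = 2
G(23) = mex{2,1,0,0} = 3
G(24) = mex{3,2,1,1} = 0
G(25) = mex{0,3,2,0} = 1
G(26) = mex{1,2,3,1} = 0
G(27) = mex{0,3,2,0} = 1
G(28) = mex{1,2,3,1} = 0

0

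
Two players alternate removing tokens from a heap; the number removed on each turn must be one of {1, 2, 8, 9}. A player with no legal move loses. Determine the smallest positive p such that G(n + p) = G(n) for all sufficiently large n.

10

G(0) = 0
G(1) = mex{0} = 1
G(2) = mex{1,0} = 2
G(3) = mex{2,1} = 0
G(4) = mex{0,2} = 1
G(5) = mex{1,0} = 2
G(6) = mex{2,1} = 0
G(7) = mex{0,2} = 1
G(8) = mex{1,0,0} = 2
G(9) = mex{2,1,1,0} = 3
G(10) = mex{3,2,2,1} = 0
G(11) = mex{0,3,0,2} = 1
G(12) = mex{1,0,1,0} = 2
G(13) = mex{2,1,2,1} = 0
G(14) = mex{0,2,0,2} = 1
G(15) = mex{1,0,1,0} = 2
G(16) = mex{2,1,2,1} = 0
G(17) = mex{0,2,3,2} = 1
G(18) = mex{1,0,0,3} = 2
G(19) = mex{2,1,1,0} = 3
G(20) = mex{3,2,2,1} = 0
G(21) = mex{0,3,0,2} = 1
G(n+10) = G(n) holds for n = 0,…,8 (a full window of length max(S) = 9), so the sequence is purely periodic with period 10.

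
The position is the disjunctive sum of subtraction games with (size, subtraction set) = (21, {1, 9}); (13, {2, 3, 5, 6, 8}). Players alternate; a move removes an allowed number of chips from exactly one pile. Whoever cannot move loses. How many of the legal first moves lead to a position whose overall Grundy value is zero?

Pile A, S = {1, 9}:
n :  0  1  2  3  4  5  6  7  8  9 10 11 12 13 14 15 16 17 18 19 20 21
G :  0  1  0  1  0  1  0  1  0  1  0  1  0  1  0  1  0  1  0  1  0  1
G_A(21) = 1.
Pile B, S = {2, 3, 5, 6, 8}:
n :  0  1  2  3  4  5  6  7  8  9 10 11 12 13
G :  0  0  1  1  2  2  3  3  4  4  0  0  1  1
G_B(13) = 1.
Combined Grundy value = 1 ⊕ 1 = 0.
A winning move leaves total XOR = 0, i.e. changes one component's Grundy value g to g ⊕ X where X is the current total.
Pile A: target g' = 1⊕0 = 1, but every legal move changes the Grundy value (mex property), so 0 moves.
Pile B: target g' = 1⊕0 = 1, but every legal move changes the Grundy value (mex property), so 0 moves.

0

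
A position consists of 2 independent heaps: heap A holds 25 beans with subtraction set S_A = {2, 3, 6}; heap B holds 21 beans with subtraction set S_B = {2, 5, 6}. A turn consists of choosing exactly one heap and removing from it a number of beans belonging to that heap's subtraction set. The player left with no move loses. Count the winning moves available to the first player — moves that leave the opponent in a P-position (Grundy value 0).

0

Heap A, S = {2, 3, 6}:
G(0) = 0
G(1) = mex{} = 0
G(2) = mex{0} = 1
G(3) = mex{0,0} = 1
G(4) = mex{1,0} = 2
G(5) = mex{1,1} = 0
G(6) = mex{2,1,0} = 3
G(7) = mex{0,2,0} = 1
G(8) = mex{3,0,1} = 2
G(9) = mex{1,3,1} = 0
G(10) = mex{2,1,2} = 0
G(11) = mex{0,2,0} = 1
G(12) = mex{0,0,3} = 1
G(13) = mex{1,0,1} = 2
G(14) = mex{1,1,2} = 0
G(15) = mex{2,1,0} = 3
G(16) = mex{0,2,0} = 1
G(17) = mex{3,0,1} = 2
G(18) = mex{1,3,1} = 0
G(19) = mex{2,1,2} = 0
G(20) = mex{0,2,0} = 1
G(21) = mex{0,0,3} = 1
G(22) = mex{1,0,1} = 2
G(23) = mex{1,1,2} = 0
G(24) = mex{2,1,0} = 3
G(25) = mex{0,2,0} = 1
G_A(25) = 1.
Heap B, S = {2, 5, 6}:
G(0) = 0
G(1) = mex{} = 0
G(2) = mex{0} = 1
G(3) = mex{0} = 1
G(4) = mex{1} = 0
G(5) = mex{1,0} = 2
G(6) = mex{0,0,0} = 1
G(7) = mex{2,1,0} = 3
G(8) = mex{1,1,1} = 0
G(9) = mex{3,0,1} = 2
G(10) = mex{0,2,0} = 1
G(11) = mex{2,1,2} = 0
G(12) = mex{1,3,1} = 0
G(13) = mex{0,0,3} = 1
G(14) = mex{0,2,0} = 1
G(15) = mex{1,1,2} = 0
G(16) = mex{1,0,1} = 2
G(17) = mex{0,0,0} = 1
G(18) = mex{2,1,0} = 3
G(19) = mex{1,1,1} = 0
G(20) = mex{3,0,1} = 2
G(21) = mex{0,2,0} = 1
G_B(21) = 1.
Combined Grundy value = 1 ⊕ 1 = 0.
A winning move leaves total XOR = 0, i.e. changes one component's Grundy value g to g ⊕ X where X is the current total.
Heap A: target g' = 1⊕0 = 1, but every legal move changes the Grundy value (mex property), so 0 moves.
Heap B: target g' = 1⊕0 = 1, but every legal move changes the Grundy value (mex property), so 0 moves.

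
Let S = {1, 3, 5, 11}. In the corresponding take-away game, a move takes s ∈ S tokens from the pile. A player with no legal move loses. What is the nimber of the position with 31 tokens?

1

n :  0  1  2  3  4  5  6  7  8  9 10 11 12 13 14 15 16 17 18 19 20 21 22 23 24 25 26 27 28 29 30 31
G :  0  1  0  1  0  1  0  1  0  1  0  1  0  1  0  1  0  1  0  1  0  1  0  1  0  1  0  1  0  1  0  1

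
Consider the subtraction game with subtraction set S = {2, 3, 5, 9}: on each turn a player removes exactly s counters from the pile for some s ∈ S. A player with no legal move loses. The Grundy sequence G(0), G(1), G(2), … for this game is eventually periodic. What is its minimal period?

G(0) = 0
G(1) = mex{} = 0
G(2) = mex{0} = 1
G(3) = mex{0,0} = 1
G(4) = mex{1,0} = 2
G(5) = mex{1,1,0} = 2
G(6) = mex{2,1,0} = 3
G(7) = mex{2,2,1} = 0
G(8) = mex{3,2,1} = 0
G(9) = mex{0,3,2,0} = 1
G(10) = mex{0,0,2,0} = 1
G(11) = mex{1,0,3,1} = 2
G(12) = mex{1,1,0,1} = 2
G(13) = mex{2,1,0,2} = 3
G(14) = mex{2,2,1,2} = 0
G(15) = mex{3,2,1,3} = 0
G(16) = mex{0,3,2,0} = 1
G(17) = mex{0,0,2,0} = 1
G(n+7) = G(n) holds for n = 0,…,8 (a full window of length max(S) = 9), so the sequence is purely periodic with period 7.

7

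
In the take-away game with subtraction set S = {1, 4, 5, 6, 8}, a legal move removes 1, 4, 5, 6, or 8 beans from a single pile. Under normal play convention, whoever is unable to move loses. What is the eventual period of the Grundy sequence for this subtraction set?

n :  0  1  2  3  4  5  6  7  8  9 10 11 12 13 14 15 16 17 18 19
G :  0  1  0  1  2  3  2  3  4  0  1  0  1  2  3  2  3  4  0  1
G(n+9) = G(n) holds for n = 0,…,7 (a full window of length max(S) = 8), so the sequence is purely periodic with period 9.

9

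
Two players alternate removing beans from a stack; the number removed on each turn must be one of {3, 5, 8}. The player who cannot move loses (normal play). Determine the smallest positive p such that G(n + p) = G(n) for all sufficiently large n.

G(0) = 0
G(1) = mex{} = 0
G(2) = mex{} = 0
G(3) = mex{0} = 1
G(4) = mex{0} = 1
G(5) = mex{0,0} = 1
G(6) = mex{1,0} = 2
G(7) = mex{1,0} = 2
G(8) = mex{1,1,0} = 2
G(9) = mex{2,1,0} = 3
G(10) = mex{2,1,0} = 3
G(11) = mex{2,2,1} = 0
G(12) = mex{3,2,1} = 0
G(13) = mex{3,2,1} = 0
G(14) = mex{0,3,2} = 1
G(15) = mex{0,3,2} = 1
G(16) = mex{0,0,2} = 1
G(17) = mex{1,0,3} = 2
G(18) = mex{1,0,3} = 2
G(19) = mex{1,1,0} = 2
G(20) = mex{2,1,0} = 3
G(21) = mex{2,1,0} = 3
G(22) = mex{2,2,1} = 0
G(23) = mex{3,2,1} = 0
G(n+11) = G(n) holds for n = 0,…,7 (a full window of length max(S) = 8), so the sequence is purely periodic with period 11.

11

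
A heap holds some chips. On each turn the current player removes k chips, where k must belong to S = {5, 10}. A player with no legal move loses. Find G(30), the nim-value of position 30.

0

G(0) = 0
G(1) = mex{} = 0
G(2) = mex{} = 0
G(3) = mex{} = 0
G(4) = mex{} = 0
G(5) = mex{0} = 1
G(6) = mex{0} = 1
G(7) = mex{0} = 1
G(8) = mex{0} = 1
G(9) = mex{0} = 1
G(10) = mex{1,0} = 2
G(11) = mex{1,0} = 2
G(12) = mex{1,0} = 2
G(13) = mex{1,0} = 2
G(14) = mex{1,0} = 2
G(15) = mex{2,1} = 0
G(16) = mex{2,1} = 0
G(17) = mex{2,1} = 0
G(18) = mex{2,1} = 0
G(19) = mex{2,1} = 0
G(20) = mex{0,2} = 1
G(21) = mex{0,2} = 1
G(22) = mex{0,2} = 1
G(23) = mex{0,2} = 1
G(24) = mex{0,2} = 1
G(25) = mex{1,0} = 2
G(26) = mex{1,0} = 2
G(27) = mex{1,0} = 2
G(28) = mex{1,0} = 2
G(29) = mex{1,0} = 2
G(30) = mex{2,1} = 0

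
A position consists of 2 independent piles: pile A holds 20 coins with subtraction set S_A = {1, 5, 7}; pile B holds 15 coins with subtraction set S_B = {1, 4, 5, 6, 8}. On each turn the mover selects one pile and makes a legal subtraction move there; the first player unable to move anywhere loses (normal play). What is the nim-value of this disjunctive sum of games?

Pile A, S = {1, 5, 7}:
G(0) = 0
G(1) = mex{0} = 1
G(2) = mex{1} = 0
G(3) = mex{0} = 1
G(4) = mex{1} = 0
G(5) = mex{0,0} = 1
G(6) = mex{1,1} = 0
G(7) = mex{0,0,0} = 1
G(8) = mex{1,1,1} = 0
G(9) = mex{0,0,0} = 1
G(10) = mex{1,1,1} = 0
G(11) = mex{0,0,0} = 1
G(12) = mex{1,1,1} = 0
G(13) = mex{0,0,0} = 1
G(14) = mex{1,1,1} = 0
G(15) = mex{0,0,0} = 1
G(16) = mex{1,1,1} = 0
G(17) = mex{0,0,0} = 1
G(18) = mex{1,1,1} = 0
G(19) = mex{0,0,0} = 1
G(20) = mex{1,1,1} = 0
G_A(20) = 0.
Pile B, S = {1, 4, 5, 6, 8}:
n :  0  1  2  3  4  5  6  7  8  9 10 11 12 13 14 15
G :  0  1  0  1  2  3  2  3  4  0  1  0  1  2  3  2
G_B(15) = 2.
Combined Grundy value = 0 ⊕ 2 = 2.

2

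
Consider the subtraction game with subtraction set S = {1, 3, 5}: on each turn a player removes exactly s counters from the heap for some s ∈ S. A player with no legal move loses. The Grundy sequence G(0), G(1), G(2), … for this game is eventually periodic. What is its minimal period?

2

n :  0  1  2  3  4  5  6  7  8  9 10 11 12 13 14
G :  0  1  0  1  0  1  0  1  0  1  0  1  0  1  0
G(n+2) = G(n) holds for n = 0,…,4 (a full window of length max(S) = 5), so the sequence is purely periodic with period 2.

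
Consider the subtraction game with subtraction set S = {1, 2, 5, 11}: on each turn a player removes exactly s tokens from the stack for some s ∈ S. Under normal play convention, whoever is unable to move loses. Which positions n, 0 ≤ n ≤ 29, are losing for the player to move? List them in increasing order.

G(0) = 0
G(1) = mex{0} = 1
G(2) = mex{1,0} = 2
G(3) = mex{2,1} = 0
G(4) = mex{0,2} = 1
G(5) = mex{1,0,0} = 2
G(6) = mex{2,1,1} = 0
G(7) = mex{0,2,2} = 1
G(8) = mex{1,0,0} = 2
G(9) = mex{2,1,1} = 0
G(10) = mex{0,2,2} = 1
G(11) = mex{1,0,0,0} = 2
G(12) = mex{2,1,1,1} = 0
G(13) = mex{0,2,2,2} = 1
G(14) = mex{1,0,0,0} = 2
G(15) = mex{2,1,1,1} = 0
G(16) = mex{0,2,2,2} = 1
G(17) = mex{1,0,0,0} = 2
G(18) = mex{2,1,1,1} = 0
G(19) = mex{0,2,2,2} = 1
G(20) = mex{1,0,0,0} = 2
G(21) = mex{2,1,1,1} = 0
G(22) = mex{0,2,2,2} = 1
G(23) = mex{1,0,0,0} = 2
G(24) = mex{2,1,1,1} = 0
G(25) = mex{0,2,2,2} = 1
G(26) = mex{1,0,0,0} = 2
G(27) = mex{2,1,1,1} = 0
G(28) = mex{0,2,2,2} = 1
G(29) = mex{1,0,0,0} = 2
P-positions are exactly the n with G(n) = 0.

0, 3, 6, 9, 12, 15, 18, 21, 24, 27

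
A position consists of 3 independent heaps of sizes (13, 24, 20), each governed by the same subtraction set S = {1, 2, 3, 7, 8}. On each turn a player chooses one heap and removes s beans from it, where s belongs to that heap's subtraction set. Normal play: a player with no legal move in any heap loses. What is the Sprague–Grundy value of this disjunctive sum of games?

0

All heaps use S = {1, 2, 3, 7, 8}:
n :  0  1  2  3  4  5  6  7  8  9 10 11 12 13 14 15 16 17 18 19 20 21 22 23 24
G :  0  1  2  3  0  1  2  3  4  0  1  2  3  0  1  2  3  4  0  1  2  3  0  1  2
Heap A: G(13) = 0.
Heap B: G(24) = 2.
Heap C: G(20) = 2.
Combined Grundy value = 0 ⊕ 2 ⊕ 2 = 0.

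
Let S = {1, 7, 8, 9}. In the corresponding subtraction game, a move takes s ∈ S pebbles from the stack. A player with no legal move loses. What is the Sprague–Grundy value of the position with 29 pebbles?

G(0) = 0
G(1) = mex{0} = 1
G(2) = mex{1} = 0
G(3) = mex{0} = 1
G(4) = mex{1} = 0
G(5) = mex{0} = 1
G(6) = mex{1} = 0
G(7) = mex{0,0} = 1
G(8) = mex{1,1,0} = 2
G(9) = mex{2,0,1,0} = 3
G(10) = mex{3,1,0,1} = 2
G(11) = mex{2,0,1,0} = 3
G(12) = mex{3,1,0,1} = 2
G(13) = mex{2,0,1,0} = 3
G(14) = mex{3,1,0,1} = 2
G(15) = mex{2,2,1,0} = 3
G(16) = mex{3,3,2,1} = 0
G(17) = mex{0,2,3,2} = 1
G(18) = mex{1,3,2,3} = 0
G(19) = mex{0,2,3,2} = 1
G(20) = mex{1,3,2,3} = 0
G(21) = mex{0,2,3,2} = 1
G(22) = mex{1,3,2,3} = 0
G(23) = mex{0,0,3,2} = 1
G(24) = mex{1,1,0,3} = 2
G(25) = mex{2,0,1,0} = 3
G(26) = mex{3,1,0,1} = 2
G(27) = mex{2,0,1,0} = 3
G(28) = mex{3,1,0,1} = 2
G(29) = mex{2,0,1,0} = 3

3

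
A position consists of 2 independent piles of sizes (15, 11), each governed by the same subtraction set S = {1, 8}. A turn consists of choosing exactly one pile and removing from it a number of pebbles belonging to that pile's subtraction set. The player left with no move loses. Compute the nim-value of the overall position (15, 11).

0

All piles use S = {1, 8}:
G(0) = 0
G(1) = mex{0} = 1
G(2) = mex{1} = 0
G(3) = mex{0} = 1
G(4) = mex{1} = 0
G(5) = mex{0} = 1
G(6) = mex{1} = 0
G(7) = mex{0} = 1
G(8) = mex{1,0} = 2
G(9) = mex{2,1} = 0
G(10) = mex{0,0} = 1
G(11) = mex{1,1} = 0
G(12) = mex{0,0} = 1
G(13) = mex{1,1} = 0
G(14) = mex{0,0} = 1
G(15) = mex{1,1} = 0
Pile A: G(15) = 0.
Pile B: G(11) = 0.
Combined Grundy value = 0 ⊕ 0 = 0.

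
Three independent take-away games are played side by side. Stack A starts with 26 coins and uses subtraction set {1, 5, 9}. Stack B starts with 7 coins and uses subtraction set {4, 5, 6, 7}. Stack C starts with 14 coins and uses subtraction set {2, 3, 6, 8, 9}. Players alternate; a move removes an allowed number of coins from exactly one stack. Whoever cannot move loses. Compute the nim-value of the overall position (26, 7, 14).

0

Stack A, S = {1, 5, 9}:
G(0) = 0
G(1) = mex{0} = 1
G(2) = mex{1} = 0
G(3) = mex{0} = 1
G(4) = mex{1} = 0
G(5) = mex{0,0} = 1
G(6) = mex{1,1} = 0
G(7) = mex{0,0} = 1
G(8) = mex{1,1} = 0
G(9) = mex{0,0,0} = 1
G(10) = mex{1,1,1} = 0
G(11) = mex{0,0,0} = 1
G(12) = mex{1,1,1} = 0
G(13) = mex{0,0,0} = 1
G(14) = mex{1,1,1} = 0
G(15) = mex{0,0,0} = 1
G(16) = mex{1,1,1} = 0
G(17) = mex{0,0,0} = 1
G(18) = mex{1,1,1} = 0
G(19) = mex{0,0,0} = 1
G(20) = mex{1,1,1} = 0
G(21) = mex{0,0,0} = 1
G(22) = mex{1,1,1} = 0
G(23) = mex{0,0,0} = 1
G(24) = mex{1,1,1} = 0
G(25) = mex{0,0,0} = 1
G(26) = mex{1,1,1} = 0
G_A(26) = 0.
Stack B, S = {4, 5, 6, 7}:
n : 0 1 2 3 4 5 6 7
G : 0 0 0 0 1 1 1 1
G_B(7) = 1.
Stack C, S = {2, 3, 6, 8, 9}:
G(0) = 0
G(1) = mex{} = 0
G(2) = mex{0} = 1
G(3) = mex{0,0} = 1
G(4) = mex{1,0} = 2
G(5) = mex{1,1} = 0
G(6) = mex{2,1,0} = 3
G(7) = mex{0,2,0} = 1
G(8) = mex{3,0,1,0} = 2
G(9) = mex{1,3,1,0,0} = 2
G(10) = mex{2,1,2,1,0} = 3
G(11) = mex{2,2,0,1,1} = 3
G(12) = mex{3,2,3,2,1} = 0
G(13) = mex{3,3,1,0,2} = 4
G(14) = mex{0,3,2,3,0} = 1
G_C(14) = 1.
Combined Grundy value = 0 ⊕ 1 ⊕ 1 = 0.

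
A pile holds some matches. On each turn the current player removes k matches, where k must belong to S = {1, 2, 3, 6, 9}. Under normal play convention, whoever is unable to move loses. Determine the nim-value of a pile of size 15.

G(0) = 0
G(1) = mex{0} = 1
G(2) = mex{1,0} = 2
G(3) = mex{2,1,0} = 3
G(4) = mex{3,2,1} = 0
G(5) = mex{0,3,2} = 1
G(6) = mex{1,0,3,0} = 2
G(7) = mex{2,1,0,1} = 3
G(8) = mex{3,2,1,2} = 0
G(9) = mex{0,3,2,3,0} = 1
G(10) = mex{1,0,3,0,1} = 2
G(11) = mex{2,1,0,1,2} = 3
G(12) = mex{3,2,1,2,3} = 0
G(13) = mex{0,3,2,3,0} = 1
G(14) = mex{1,0,3,0,1} = 2
G(15) = mex{2,1,0,1,2} = 3

3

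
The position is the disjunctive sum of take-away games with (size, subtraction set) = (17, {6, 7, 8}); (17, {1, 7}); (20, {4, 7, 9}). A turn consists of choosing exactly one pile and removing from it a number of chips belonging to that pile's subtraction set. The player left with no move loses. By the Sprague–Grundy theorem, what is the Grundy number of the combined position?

Pile A, S = {6, 7, 8}:
n :  0  1  2  3  4  5  6  7  8  9 10 11 12 13 14 15 16 17
G :  0  0  0  0  0  0  1  1  1  1  1  1  2  2  0  0  0  0
G_A(17) = 0.
Pile B, S = {1, 7}:
G(0) = 0
G(1) = mex{0} = 1
G(2) = mex{1} = 0
G(3) = mex{0} = 1
G(4) = mex{1} = 0
G(5) = mex{0} = 1
G(6) = mex{1} = 0
G(7) = mex{0,0} = 1
G(8) = mex{1,1} = 0
G(9) = mex{0,0} = 1
G(10) = mex{1,1} = 0
G(11) = mex{0,0} = 1
G(12) = mex{1,1} = 0
G(13) = mex{0,0} = 1
G(14) = mex{1,1} = 0
G(15) = mex{0,0} = 1
G(16) = mex{1,1} = 0
G(17) = mex{0,0} = 1
G_B(17) = 1.
Pile C, S = {4, 7, 9}:
G(0) = 0
G(1) = mex{} = 0
G(2) = mex{} = 0
G(3) = mex{} = 0
G(4) = mex{0} = 1
G(5) = mex{0} = 1
G(6) = mex{0} = 1
G(7) = mex{0,0} = 1
G(8) = mex{1,0} = 2
G(9) = mex{1,0,0} = 2
G(10) = mex{1,0,0} = 2
G(11) = mex{1,1,0} = 2
G(12) = mex{2,1,0} = 3
G(13) = mex{2,1,1} = 0
G(14) = mex{2,1,1} = 0
G(15) = mex{2,2,1} = 0
G(16) = mex{3,2,1} = 0
G(17) = mex{0,2,2} = 1
G(18) = mex{0,2,2} = 1
G(19) = mex{0,3,2} = 1
G(20) = mex{0,0,2} = 1
G_C(20) = 1.
Combined Grundy value = 0 ⊕ 1 ⊕ 1 = 0.

0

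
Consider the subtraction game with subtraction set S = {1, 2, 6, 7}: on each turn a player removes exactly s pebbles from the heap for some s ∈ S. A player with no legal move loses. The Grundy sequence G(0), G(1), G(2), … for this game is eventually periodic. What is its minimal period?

8

n :  0  1  2  3  4  5  6  7  8  9 10 11 12 13 14 15 16 17
G :  0  1  2  0  1  2  3  4  0  1  2  0  1  2  3  4  0  1
G(n+8) = G(n) holds for n = 0,…,6 (a full window of length max(S) = 7), so the sequence is purely periodic with period 8.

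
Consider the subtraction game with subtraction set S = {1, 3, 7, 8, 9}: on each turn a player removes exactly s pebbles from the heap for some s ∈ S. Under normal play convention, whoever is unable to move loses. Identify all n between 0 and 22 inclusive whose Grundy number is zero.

0, 2, 4, 6, 16, 18, 20, 22

n :  0  1  2  3  4  5  6  7  8  9 10 11 12 13 14 15 16 17 18 19 20 21 22
G :  0  1  0  1  0  1  0  1  2  3  2  3  2  3  2  3  0  1  0  1  0  1  0
P-positions are exactly the n with G(n) = 0.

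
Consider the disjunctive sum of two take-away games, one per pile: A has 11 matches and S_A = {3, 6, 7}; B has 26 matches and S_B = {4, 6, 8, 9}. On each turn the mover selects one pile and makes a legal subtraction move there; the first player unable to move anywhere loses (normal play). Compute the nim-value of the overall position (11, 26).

0

Pile A, S = {3, 6, 7}:
G(0) = 0
G(1) = mex{} = 0
G(2) = mex{} = 0
G(3) = mex{0} = 1
G(4) = mex{0} = 1
G(5) = mex{0} = 1
G(6) = mex{1,0} = 2
G(7) = mex{1,0,0} = 2
G(8) = mex{1,0,0} = 2
G(9) = mex{2,1,0} = 3
G(10) = mex{2,1,1} = 0
G(11) = mex{2,1,1} = 0
G_A(11) = 0.
Pile B, S = {4, 6, 8, 9}:
n :  0  1  2  3  4  5  6  7  8  9 10 11 12 13 14 15 16 17 18 19 20 21 22 23 24 25 26
G :  0  0  0  0  1  1  1  1  2  2  2  2  3  0  0  0  0  1  1  1  1  2  2  2  2  3  0
G_B(26) = 0.
Combined Grundy value = 0 ⊕ 0 = 0.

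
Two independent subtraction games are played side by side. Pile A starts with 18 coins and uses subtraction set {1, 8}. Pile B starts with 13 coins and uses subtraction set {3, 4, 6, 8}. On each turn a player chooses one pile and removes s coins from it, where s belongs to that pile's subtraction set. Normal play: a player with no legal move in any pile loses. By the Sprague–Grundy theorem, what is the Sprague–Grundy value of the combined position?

Pile A, S = {1, 8}:
n :  0  1  2  3  4  5  6  7  8  9 10 11 12 13 14 15 16 17 18
G :  0  1  0  1  0  1  0  1  2  0  1  0  1  0  1  0  1  2  0
G_A(18) = 0.
Pile B, S = {3, 4, 6, 8}:
G(0) = 0
G(1) = mex{} = 0
G(2) = mex{} = 0
G(3) = mex{0} = 1
G(4) = mex{0,0} = 1
G(5) = mex{0,0} = 1
G(6) = mex{1,0,0} = 2
G(7) = mex{1,1,0} = 2
G(8) = mex{1,1,0,0} = 2
G(9) = mex{2,1,1,0} = 3
G(10) = mex{2,2,1,0} = 3
G(11) = mex{2,2,1,1} = 0
G(12) = mex{3,2,2,1} = 0
G(13) = mex{3,3,2,1} = 0
G_B(13) = 0.
Combined Grundy value = 0 ⊕ 0 = 0.

0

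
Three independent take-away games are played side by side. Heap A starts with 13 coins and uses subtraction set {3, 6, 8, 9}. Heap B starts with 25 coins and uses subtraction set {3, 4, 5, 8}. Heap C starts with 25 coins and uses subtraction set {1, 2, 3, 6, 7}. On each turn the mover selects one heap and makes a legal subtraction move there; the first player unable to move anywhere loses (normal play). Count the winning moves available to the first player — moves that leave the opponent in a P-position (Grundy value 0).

Heap A, S = {3, 6, 8, 9}:
G(0) = 0
G(1) = mex{} = 0
G(2) = mex{} = 0
G(3) = mex{0} = 1
G(4) = mex{0} = 1
G(5) = mex{0} = 1
G(6) = mex{1,0} = 2
G(7) = mex{1,0} = 2
G(8) = mex{1,0,0} = 2
G(9) = mex{2,1,0,0} = 3
G(10) = mex{2,1,0,0} = 3
G(11) = mex{2,1,1,0} = 3
G(12) = mex{3,2,1,1} = 0
G(13) = mex{3,2,1,1} = 0
G_A(13) = 0.
Heap B, S = {3, 4, 5, 8}:
n :  0  1  2  3  4  5  6  7  8  9 10 11 12 13 14 15 16 17 18 19 20 21 22 23 24 25
G :  0  0  0  1  1  1  2  2  2  3  3  0  0  0  1  1  1  2  2  2  3  3  0  0  0  1
G_B(25) = 1.
Heap C, S = {1, 2, 3, 6, 7}:
G(0) = 0
G(1) = mex{0} = 1
G(2) = mex{1,0} = 2
G(3) = mex{2,1,0} = 3
G(4) = mex{3,2,1} = 0
G(5) = mex{0,3,2} = 1
G(6) = mex{1,0,3,0} = 2
G(7) = mex{2,1,0,1,0} = 3
G(8) = mex{3,2,1,2,1} = 0
G(9) = mex{0,3,2,3,2} = 1
G(10) = mex{1,0,3,0,3} = 2
G(11) = mex{2,1,0,1,0} = 3
G(12) = mex{3,2,1,2,1} = 0
G(13) = mex{0,3,2,3,2} = 1
G(14) = mex{1,0,3,0,3} = 2
G(15) = mex{2,1,0,1,0} = 3
G(16) = mex{3,2,1,2,1} = 0
G(17) = mex{0,3,2,3,2} = 1
G(18) = mex{1,0,3,0,3} = 2
G(19) = mex{2,1,0,1,0} = 3
G(20) = mex{3,2,1,2,1} = 0
G(21) = mex{0,3,2,3,2} = 1
G(22) = mex{1,0,3,0,3} = 2
G(23) = mex{2,1,0,1,0} = 3
G(24) = mex{3,2,1,2,1} = 0
G(25) = mex{0,3,2,3,2} = 1
G_C(25) = 1.
Combined Grundy value = 0 ⊕ 1 ⊕ 1 = 0.
A winning move leaves total XOR = 0, i.e. changes one component's Grundy value g to g ⊕ X where X is the current total.
Heap A: target g' = 0⊕0 = 0, but every legal move changes the Grundy value (mex property), so 0 moves.
Heap B: target g' = 1⊕0 = 1, but every legal move changes the Grundy value (mex property), so 0 moves.
Heap C: target g' = 1⊕0 = 1, but every legal move changes the Grundy value (mex property), so 0 moves.

0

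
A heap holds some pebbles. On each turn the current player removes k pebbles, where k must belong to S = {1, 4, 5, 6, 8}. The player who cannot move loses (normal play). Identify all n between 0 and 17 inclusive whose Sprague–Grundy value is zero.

0, 2, 9, 11

G(0) = 0
G(1) = mex{0} = 1
G(2) = mex{1} = 0
G(3) = mex{0} = 1
G(4) = mex{1,0} = 2
G(5) = mex{2,1,0} = 3
G(6) = mex{3,0,1,0} = 2
G(7) = mex{2,1,0,1} = 3
G(8) = mex{3,2,1,0,0} = 4
G(9) = mex{4,3,2,1,1} = 0
G(10) = mex{0,2,3,2,0} = 1
G(11) = mex{1,3,2,3,1} = 0
G(12) = mex{0,4,3,2,2} = 1
G(13) = mex{1,0,4,3,3} = 2
G(14) = mex{2,1,0,4,2} = 3
G(15) = mex{3,0,1,0,3} = 2
G(16) = mex{2,1,0,1,4} = 3
G(17) = mex{3,2,1,0,0} = 4
P-positions are exactly the n with G(n) = 0.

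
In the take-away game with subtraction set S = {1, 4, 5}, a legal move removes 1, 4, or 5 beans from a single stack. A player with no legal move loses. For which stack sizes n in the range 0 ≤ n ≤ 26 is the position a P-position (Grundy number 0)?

0, 2, 8, 10, 16, 18, 24, 26

n :  0  1  2  3  4  5  6  7  8  9 10 11 12 13 14 15 16 17 18 19 20 21 22 23 24 25 26
G :  0  1  0  1  2  3  2  3  0  1  0  1  2  3  2  3  0  1  0  1  2  3  2  3  0  1  0
P-positions are exactly the n with G(n) = 0.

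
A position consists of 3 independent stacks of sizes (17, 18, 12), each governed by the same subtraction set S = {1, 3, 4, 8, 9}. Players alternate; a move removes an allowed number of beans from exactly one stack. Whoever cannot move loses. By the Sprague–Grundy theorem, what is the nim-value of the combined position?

All stacks use S = {1, 3, 4, 8, 9}:
G(0) = 0
G(1) = mex{0} = 1
G(2) = mex{1} = 0
G(3) = mex{0,0} = 1
G(4) = mex{1,1,0} = 2
G(5) = mex{2,0,1} = 3
G(6) = mex{3,1,0} = 2
G(7) = mex{2,2,1} = 0
G(8) = mex{0,3,2,0} = 1
G(9) = mex{1,2,3,1,0} = 4
G(10) = mex{4,0,2,0,1} = 3
G(11) = mex{3,1,0,1,0} = 2
G(12) = mex{2,4,1,2,1} = 0
G(13) = mex{0,3,4,3,2} = 1
G(14) = mex{1,2,3,2,3} = 0
G(15) = mex{0,0,2,0,2} = 1
G(16) = mex{1,1,0,1,0} = 2
G(17) = mex{2,0,1,4,1} = 3
G(18) = mex{3,1,0,3,4} = 2
Stack A: G(17) = 3.
Stack B: G(18) = 2.
Stack C: G(12) = 0.
Combined Grundy value = 3 ⊕ 2 ⊕ 0 = 1.

1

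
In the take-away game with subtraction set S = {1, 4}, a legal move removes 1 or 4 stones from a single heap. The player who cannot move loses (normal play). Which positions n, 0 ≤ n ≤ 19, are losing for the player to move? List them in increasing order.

0, 2, 5, 7, 10, 12, 15, 17

G(0) = 0
G(1) = mex{0} = 1
G(2) = mex{1} = 0
G(3) = mex{0} = 1
G(4) = mex{1,0} = 2
G(5) = mex{2,1} = 0
G(6) = mex{0,0} = 1
G(7) = mex{1,1} = 0
G(8) = mex{0,2} = 1
G(9) = mex{1,0} = 2
G(10) = mex{2,1} = 0
G(11) = mex{0,0} = 1
G(12) = mex{1,1} = 0
G(13) = mex{0,2} = 1
G(14) = mex{1,0} = 2
G(15) = mex{2,1} = 0
G(16) = mex{0,0} = 1
G(17) = mex{1,1} = 0
G(18) = mex{0,2} = 1
G(19) = mex{1,0} = 2
P-positions are exactly the n with G(n) = 0.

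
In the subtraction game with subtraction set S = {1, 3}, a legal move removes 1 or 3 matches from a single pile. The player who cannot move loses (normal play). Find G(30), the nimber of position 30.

n :  0  1  2  3  4  5  6  7  8  9 10 11 12 13 14 15 16 17 18 19 20 21 22 23 24 25 26 27 28 29 30
G :  0  1  0  1  0  1  0  1  0  1  0  1  0  1  0  1  0  1  0  1  0  1  0  1  0  1  0  1  0  1  0

0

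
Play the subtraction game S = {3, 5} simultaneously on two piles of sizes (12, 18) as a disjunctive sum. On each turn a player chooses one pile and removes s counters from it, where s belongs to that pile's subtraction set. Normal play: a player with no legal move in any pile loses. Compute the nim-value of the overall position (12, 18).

All piles use S = {3, 5}:
G(0) = 0
G(1) = mex{} = 0
G(2) = mex{} = 0
G(3) = mex{0} = 1
G(4) = mex{0} = 1
G(5) = mex{0,0} = 1
G(6) = mex{1,0} = 2
G(7) = mex{1,0} = 2
G(8) = mex{1,1} = 0
G(9) = mex{2,1} = 0
G(10) = mex{2,1} = 0
G(11) = mex{0,2} = 1
G(12) = mex{0,2} = 1
G(13) = mex{0,0} = 1
G(14) = mex{1,0} = 2
G(15) = mex{1,0} = 2
G(16) = mex{1,1} = 0
G(17) = mex{2,1} = 0
G(18) = mex{2,1} = 0
Pile A: G(12) = 1.
Pile B: G(18) = 0.
Combined Grundy value = 1 ⊕ 0 = 1.

1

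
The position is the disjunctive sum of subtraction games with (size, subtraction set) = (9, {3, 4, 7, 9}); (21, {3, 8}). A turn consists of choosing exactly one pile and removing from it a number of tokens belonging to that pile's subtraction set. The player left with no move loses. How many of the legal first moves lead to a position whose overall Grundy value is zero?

Pile A, S = {3, 4, 7, 9}:
n : 0 1 2 3 4 5 6 7 8 9
G : 0 0 0 1 1 1 2 2 2 3
G_A(9) = 3.
Pile B, S = {3, 8}:
n :  0  1  2  3  4  5  6  7  8  9 10 11 12 13 14 15 16 17 18 19 20 21
G :  0  0  0  1  1  1  0  0  2  1  1  0  0  0  1  1  1  0  0  2  1  1
G_B(21) = 1.
Combined Grundy value = 3 ⊕ 1 = 2.
A winning move leaves total XOR = 0, i.e. changes one component's Grundy value g to g ⊕ X where X is the current total.
Pile A: need g' = 3⊕2 = 1. Options: 9−3→G=2, 9−4→G=1, 9−7→G=0, 9−9→G=0. Hits: 1.
Pile B: need g' = 1⊕2 = 3. Options: 21−3→G=0, 21−8→G=0. Hits: 0.

1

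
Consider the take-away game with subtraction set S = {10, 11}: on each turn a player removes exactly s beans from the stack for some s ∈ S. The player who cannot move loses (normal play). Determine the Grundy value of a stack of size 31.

G(0) = 0
G(1) = mex{} = 0
G(2) = mex{} = 0
G(3) = mex{} = 0
G(4) = mex{} = 0
G(5) = mex{} = 0
G(6) = mex{} = 0
G(7) = mex{} = 0
G(8) = mex{} = 0
G(9) = mex{} = 0
G(10) = mex{0} = 1
G(11) = mex{0,0} = 1
G(12) = mex{0,0} = 1
G(13) = mex{0,0} = 1
G(14) = mex{0,0} = 1
G(15) = mex{0,0} = 1
G(16) = mex{0,0} = 1
G(17) = mex{0,0} = 1
G(18) = mex{0,0} = 1
G(19) = mex{0,0} = 1
G(20) = mex{1,0} = 2
G(21) = mex{1,1} = 0
G(22) = mex{1,1} = 0
G(23) = mex{1,1} = 0
G(24) = mex{1,1} = 0
G(25) = mex{1,1} = 0
G(26) = mex{1,1} = 0
G(27) = mex{1,1} = 0
G(28) = mex{1,1} = 0
G(29) = mex{1,1} = 0
G(30) = mex{2,1} = 0
G(31) = mex{0,2} = 1

1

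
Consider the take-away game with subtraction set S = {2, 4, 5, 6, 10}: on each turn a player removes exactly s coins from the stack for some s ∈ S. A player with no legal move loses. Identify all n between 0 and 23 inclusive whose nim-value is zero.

n :  0  1  2  3  4  5  6  7  8  9 10 11 12 13 14 15 16 17 18 19 20 21 22 23
G :  0  0  1  1  2  2  3  3  0  0  1  1  2  2  3  3  0  0  1  1  2  2  3  3
P-positions are exactly the n with G(n) = 0.

0, 1, 8, 9, 16, 17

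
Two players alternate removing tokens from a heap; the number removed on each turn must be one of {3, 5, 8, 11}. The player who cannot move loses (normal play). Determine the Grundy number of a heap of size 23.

3

n :  0  1  2  3  4  5  6  7  8  9 10 11 12 13 14 15 16 17 18 19 20 21 22 23
G :  0  0  0  1  1  1  2  2  2  3  3  3  4  4  0  0  0  1  1  1  2  2  2  3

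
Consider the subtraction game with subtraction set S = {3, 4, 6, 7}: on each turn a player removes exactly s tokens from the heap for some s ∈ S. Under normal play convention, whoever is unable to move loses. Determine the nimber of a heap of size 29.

3

G(0) = 0
G(1) = mex{} = 0
G(2) = mex{} = 0
G(3) = mex{0} = 1
G(4) = mex{0,0} = 1
G(5) = mex{0,0} = 1
G(6) = mex{1,0,0} = 2
G(7) = mex{1,1,0,0} = 2
G(8) = mex{1,1,0,0} = 2
G(9) = mex{2,1,1,0} = 3
G(10) = mex{2,2,1,1} = 0
G(11) = mex{2,2,1,1} = 0
G(12) = mex{3,2,2,1} = 0
G(13) = mex{0,3,2,2} = 1
G(14) = mex{0,0,2,2} = 1
G(15) = mex{0,0,3,2} = 1
G(16) = mex{1,0,0,3} = 2
G(17) = mex{1,1,0,0} = 2
G(18) = mex{1,1,0,0} = 2
G(19) = mex{2,1,1,0} = 3
G(20) = mex{2,2,1,1} = 0
G(21) = mex{2,2,1,1} = 0
G(22) = mex{3,2,2,1} = 0
G(23) = mex{0,3,2,2} = 1
G(24) = mex{0,0,2,2} = 1
G(25) = mex{0,0,3,2} = 1
G(26) = mex{1,0,0,3} = 2
G(27) = mex{1,1,0,0} = 2
G(28) = mex{1,1,0,0} = 2
G(29) = mex{2,1,1,0} = 3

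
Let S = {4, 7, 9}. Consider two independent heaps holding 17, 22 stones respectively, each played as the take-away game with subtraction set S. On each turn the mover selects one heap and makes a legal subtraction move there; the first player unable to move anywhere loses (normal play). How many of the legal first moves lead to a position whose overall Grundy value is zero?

3

All heaps use S = {4, 7, 9}:
n :  0  1  2  3  4  5  6  7  8  9 10 11 12 13 14 15 16 17 18 19 20 21 22
G :  0  0  0  0  1  1  1  1  2  2  2  2  3  0  0  0  0  1  1  1  1  2  2
Heap A: G(17) = 1.
Heap B: G(22) = 2.
Combined Grundy value = 1 ⊕ 2 = 3.
A winning move leaves total XOR = 0, i.e. changes one component's Grundy value g to g ⊕ X where X is the current total.
Heap A: need g' = 1⊕3 = 2. Options: 17−4→G=0, 17−7→G=2, 17−9→G=2. Hits: 2.
Heap B: need g' = 2⊕3 = 1. Options: 22−4→G=1, 22−7→G=0, 22−9→G=0. Hits: 1.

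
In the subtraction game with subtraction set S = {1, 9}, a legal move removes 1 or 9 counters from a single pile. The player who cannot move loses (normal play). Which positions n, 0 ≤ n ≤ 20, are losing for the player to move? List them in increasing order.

G(0) = 0
G(1) = mex{0} = 1
G(2) = mex{1} = 0
G(3) = mex{0} = 1
G(4) = mex{1} = 0
G(5) = mex{0} = 1
G(6) = mex{1} = 0
G(7) = mex{0} = 1
G(8) = mex{1} = 0
G(9) = mex{0,0} = 1
G(10) = mex{1,1} = 0
G(11) = mex{0,0} = 1
G(12) = mex{1,1} = 0
G(13) = mex{0,0} = 1
G(14) = mex{1,1} = 0
G(15) = mex{0,0} = 1
G(16) = mex{1,1} = 0
G(17) = mex{0,0} = 1
G(18) = mex{1,1} = 0
G(19) = mex{0,0} = 1
G(20) = mex{1,1} = 0
P-positions are exactly the n with G(n) = 0.

0, 2, 4, 6, 8, 10, 12, 14, 16, 18, 20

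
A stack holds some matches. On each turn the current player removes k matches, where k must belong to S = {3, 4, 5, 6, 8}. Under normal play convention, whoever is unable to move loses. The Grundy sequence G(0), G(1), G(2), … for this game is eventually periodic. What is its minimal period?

11

n :  0  1  2  3  4  5  6  7  8  9 10 11 12 13 14 15 16 17 18 19 20 21 22 23
G :  0  0  0  1  1  1  2  2  2  3  3  0  0  0  1  1  1  2  2  2  3  3  0  0
G(n+11) = G(n) holds for n = 0,…,7 (a full window of length max(S) = 8), so the sequence is purely periodic with period 11.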